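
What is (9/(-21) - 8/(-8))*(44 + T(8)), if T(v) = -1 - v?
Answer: 20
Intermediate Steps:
(9/(-21) - 8/(-8))*(44 + T(8)) = (9/(-21) - 8/(-8))*(44 + (-1 - 1*8)) = (9*(-1/21) - 8*(-⅛))*(44 + (-1 - 8)) = (-3/7 + 1)*(44 - 9) = (4/7)*35 = 20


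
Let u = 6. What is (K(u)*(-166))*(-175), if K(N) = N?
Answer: 174300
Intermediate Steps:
(K(u)*(-166))*(-175) = (6*(-166))*(-175) = -996*(-175) = 174300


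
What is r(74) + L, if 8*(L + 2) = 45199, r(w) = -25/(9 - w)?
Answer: 587419/104 ≈ 5648.3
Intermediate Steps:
L = 45183/8 (L = -2 + (⅛)*45199 = -2 + 45199/8 = 45183/8 ≈ 5647.9)
r(74) + L = 25/(-9 + 74) + 45183/8 = 25/65 + 45183/8 = 25*(1/65) + 45183/8 = 5/13 + 45183/8 = 587419/104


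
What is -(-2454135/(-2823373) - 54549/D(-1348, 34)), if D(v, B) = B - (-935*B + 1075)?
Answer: 78549976662/86815896377 ≈ 0.90479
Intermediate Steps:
D(v, B) = -1075 + 936*B (D(v, B) = B - (1075 - 935*B) = B + (-1075 + 935*B) = -1075 + 936*B)
-(-2454135/(-2823373) - 54549/D(-1348, 34)) = -(-2454135/(-2823373) - 54549/(-1075 + 936*34)) = -(-2454135*(-1/2823373) - 54549/(-1075 + 31824)) = -(2454135/2823373 - 54549/30749) = -1*(-78549976662/86815896377) = 78549976662/86815896377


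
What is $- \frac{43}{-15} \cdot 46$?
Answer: $\frac{1978}{15} \approx 131.87$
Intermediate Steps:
$- \frac{43}{-15} \cdot 46 = \left(-43\right) \left(- \frac{1}{15}\right) 46 = \frac{43}{15} \cdot 46 = \frac{1978}{15}$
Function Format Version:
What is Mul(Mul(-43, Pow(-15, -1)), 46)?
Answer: Rational(1978, 15) ≈ 131.87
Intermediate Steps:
Mul(Mul(-43, Pow(-15, -1)), 46) = Mul(Mul(-43, Rational(-1, 15)), 46) = Mul(Rational(43, 15), 46) = Rational(1978, 15)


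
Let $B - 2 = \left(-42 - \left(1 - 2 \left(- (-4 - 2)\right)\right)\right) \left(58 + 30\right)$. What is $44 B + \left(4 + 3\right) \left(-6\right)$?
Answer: $-119986$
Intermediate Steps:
$B = -2726$ ($B = 2 + \left(-42 - \left(1 - 2 \left(- (-4 - 2)\right)\right)\right) \left(58 + 30\right) = 2 + \left(-42 - \left(1 - 2 \left(\left(-1\right) \left(-6\right)\right)\right)\right) 88 = 2 + \left(-42 + \left(-1 + 2 \cdot 6\right)\right) 88 = 2 + \left(-42 + \left(-1 + 12\right)\right) 88 = 2 + \left(-42 + 11\right) 88 = 2 - 2728 = -2726$)
$44 B + \left(4 + 3\right) \left(-6\right) = 44 \left(-2726\right) + \left(4 + 3\right) \left(-6\right) = -119944 + 7 \left(-6\right) = -119944 - 42 = -119986$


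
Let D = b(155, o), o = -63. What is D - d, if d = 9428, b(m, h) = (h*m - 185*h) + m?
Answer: -7383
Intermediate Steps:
b(m, h) = m - 185*h + h*m (b(m, h) = (-185*h + h*m) + m = m - 185*h + h*m)
D = 2045 (D = 155 - 185*(-63) - 63*155 = 155 + 11655 - 9765 = 2045)
D - d = 2045 - 1*9428 = 2045 - 9428 = -7383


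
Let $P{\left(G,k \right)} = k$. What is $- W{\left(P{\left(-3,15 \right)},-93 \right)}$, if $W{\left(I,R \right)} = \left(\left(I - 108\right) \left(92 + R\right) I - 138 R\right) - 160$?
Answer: $-14069$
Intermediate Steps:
$W{\left(I,R \right)} = -160 - 138 R + I \left(-108 + I\right) \left(92 + R\right)$ ($W{\left(I,R \right)} = \left(\left(-108 + I\right) \left(92 + R\right) I - 138 R\right) - 160 = \left(I \left(-108 + I\right) \left(92 + R\right) - 138 R\right) - 160 = \left(- 138 R + I \left(-108 + I\right) \left(92 + R\right)\right) - 160 = -160 - 138 R + I \left(-108 + I\right) \left(92 + R\right)$)
$- W{\left(P{\left(-3,15 \right)},-93 \right)} = - (-160 - 149040 - -12834 + 92 \cdot 15^{2} - 93 \cdot 15^{2} - 1620 \left(-93\right)) = - (-160 - 149040 + 12834 + 92 \cdot 225 - 20925 + 150660) = - (-160 - 149040 + 12834 + 20700 - 20925 + 150660) = \left(-1\right) 14069 = -14069$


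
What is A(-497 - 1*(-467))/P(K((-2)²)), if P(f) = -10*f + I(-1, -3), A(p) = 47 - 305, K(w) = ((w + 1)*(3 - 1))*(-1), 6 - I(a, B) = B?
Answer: -258/109 ≈ -2.3670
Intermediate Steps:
I(a, B) = 6 - B
K(w) = -2 - 2*w (K(w) = ((1 + w)*2)*(-1) = (2 + 2*w)*(-1) = -2 - 2*w)
A(p) = -258
P(f) = 9 - 10*f (P(f) = -10*f + (6 - 1*(-3)) = -10*f + (6 + 3) = -10*f + 9 = 9 - 10*f)
A(-497 - 1*(-467))/P(K((-2)²)) = -258/(9 - 10*(-2 - 2*(-2)²)) = -258/(9 - 10*(-2 - 2*4)) = -258/(9 - 10*(-2 - 8)) = -258/(9 - 10*(-10)) = -258/(9 + 100) = -258/109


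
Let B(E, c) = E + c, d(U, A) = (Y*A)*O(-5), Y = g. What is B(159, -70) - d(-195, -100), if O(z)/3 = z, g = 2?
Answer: -2911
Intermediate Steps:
Y = 2
O(z) = 3*z
d(U, A) = -30*A (d(U, A) = (2*A)*(3*(-5)) = (2*A)*(-15) = -30*A)
B(159, -70) - d(-195, -100) = (159 - 70) - (-30)*(-100) = 89 - 1*3000 = 89 - 3000 = -2911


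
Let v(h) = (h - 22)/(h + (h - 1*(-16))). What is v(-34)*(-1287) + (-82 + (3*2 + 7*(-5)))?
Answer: -1497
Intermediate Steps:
v(h) = (-22 + h)/(16 + 2*h) (v(h) = (-22 + h)/(h + (h + 16)) = (-22 + h)/(h + (16 + h)) = (-22 + h)/(16 + 2*h))
v(-34)*(-1287) + (-82 + (3*2 + 7*(-5))) = ((-22 - 34)/(2*(8 - 34)))*(-1287) + (-82 + (3*2 + 7*(-5))) = ((1/2)*(-56)/(-26))*(-1287) + (-82 + (6 - 35)) = ((1/2)*(-1/26)*(-56))*(-1287) + (-82 - 29) = (14/13)*(-1287) - 111 = -1386 - 111 = -1497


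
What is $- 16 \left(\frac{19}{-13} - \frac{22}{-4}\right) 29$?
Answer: $- \frac{24360}{13} \approx -1873.8$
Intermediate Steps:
$- 16 \left(\frac{19}{-13} - \frac{22}{-4}\right) 29 = - 16 \left(19 \left(- \frac{1}{13}\right) - - \frac{11}{2}\right) 29 = - 16 \left(- \frac{19}{13} + \frac{11}{2}\right) 29 = \left(-16\right) \frac{105}{26} \cdot 29 = \left(- \frac{840}{13}\right) 29 = - \frac{24360}{13}$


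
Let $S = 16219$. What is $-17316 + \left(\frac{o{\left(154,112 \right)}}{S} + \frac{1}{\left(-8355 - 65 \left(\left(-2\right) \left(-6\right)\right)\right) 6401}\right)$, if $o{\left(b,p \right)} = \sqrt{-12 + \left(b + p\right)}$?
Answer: $- \frac{1012520805661}{58473135} + \frac{\sqrt{254}}{16219} \approx -17316.0$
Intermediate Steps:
$o{\left(b,p \right)} = \sqrt{-12 + b + p}$
$-17316 + \left(\frac{o{\left(154,112 \right)}}{S} + \frac{1}{\left(-8355 - 65 \left(\left(-2\right) \left(-6\right)\right)\right) 6401}\right) = -17316 + \left(\frac{\sqrt{-12 + 154 + 112}}{16219} + \frac{1}{\left(-8355 - 65 \left(\left(-2\right) \left(-6\right)\right)\right) 6401}\right) = -17316 + \left(\sqrt{254} \cdot \frac{1}{16219} + \frac{1}{-8355 - 780} \cdot \frac{1}{6401}\right) = -17316 + \left(\frac{\sqrt{254}}{16219} + \frac{1}{-8355 - 780} \cdot \frac{1}{6401}\right) = -17316 + \left(\frac{\sqrt{254}}{16219} + \frac{1}{-9135} \cdot \frac{1}{6401}\right) = -17316 + \left(\frac{\sqrt{254}}{16219} - \frac{1}{58473135}\right) = -17316 - \left(\frac{1}{58473135} - \frac{\sqrt{254}}{16219}\right) = - \frac{1012520805661}{58473135} + \frac{\sqrt{254}}{16219}$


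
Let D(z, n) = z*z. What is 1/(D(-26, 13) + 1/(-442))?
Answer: 442/298791 ≈ 0.0014793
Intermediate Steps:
D(z, n) = z**2
1/(D(-26, 13) + 1/(-442)) = 1/((-26)**2 + 1/(-442)) = 1/(676 - 1/442) = 1/(298791/442) = 442/298791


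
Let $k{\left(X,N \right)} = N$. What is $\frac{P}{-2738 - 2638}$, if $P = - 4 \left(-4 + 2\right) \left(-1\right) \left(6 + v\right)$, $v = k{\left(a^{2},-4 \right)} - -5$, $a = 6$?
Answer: $\frac{1}{96} \approx 0.010417$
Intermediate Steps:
$v = 1$ ($v = -4 - -5 = -4 + 5 = 1$)
$P = -56$ ($P = - 4 \left(-4 + 2\right) \left(-1\right) \left(6 + 1\right) = \left(-4\right) \left(-2\right) \left(-1\right) 7 = 8 \left(-1\right) 7 = \left(-8\right) 7 = -56$)
$\frac{P}{-2738 - 2638} = \frac{1}{-2738 - 2638} \left(-56\right) = \frac{1}{-5376} \left(-56\right) = \left(- \frac{1}{5376}\right) \left(-56\right) = \frac{1}{96}$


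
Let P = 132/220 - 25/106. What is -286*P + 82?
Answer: -5869/265 ≈ -22.147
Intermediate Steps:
P = 193/530 (P = 132*(1/220) - 25*1/106 = 3/5 - 25/106 = 193/530 ≈ 0.36415)
-286*P + 82 = -286*193/530 + 82 = -27599/265 + 82 = -5869/265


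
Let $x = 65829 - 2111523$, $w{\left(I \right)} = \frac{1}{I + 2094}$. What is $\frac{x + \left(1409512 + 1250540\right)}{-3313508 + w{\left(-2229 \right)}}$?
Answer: $- \frac{82938330}{447323581} \approx -0.18541$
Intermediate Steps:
$w{\left(I \right)} = \frac{1}{2094 + I}$
$x = -2045694$ ($x = 65829 - 2111523 = -2045694$)
$\frac{x + \left(1409512 + 1250540\right)}{-3313508 + w{\left(-2229 \right)}} = \frac{-2045694 + \left(1409512 + 1250540\right)}{-3313508 + \frac{1}{2094 - 2229}} = \frac{-2045694 + 2660052}{-3313508 + \frac{1}{-135}} = \frac{614358}{-3313508 - \frac{1}{135}} = \frac{614358}{- \frac{447323581}{135}} = 614358 \left(- \frac{135}{447323581}\right) = - \frac{82938330}{447323581}$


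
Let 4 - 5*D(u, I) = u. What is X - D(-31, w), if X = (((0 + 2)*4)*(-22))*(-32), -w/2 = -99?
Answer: 5625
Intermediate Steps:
w = 198 (w = -2*(-99) = 198)
D(u, I) = 4/5 - u/5
X = 5632 (X = ((2*4)*(-22))*(-32) = (8*(-22))*(-32) = -176*(-32) = 5632)
X - D(-31, w) = 5632 - (4/5 - 1/5*(-31)) = 5632 - (4/5 + 31/5) = 5632 - 1*7 = 5632 - 7 = 5625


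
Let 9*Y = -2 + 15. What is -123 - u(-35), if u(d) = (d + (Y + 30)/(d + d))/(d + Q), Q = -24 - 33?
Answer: -310931/2520 ≈ -123.39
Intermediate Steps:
Q = -57
Y = 13/9 (Y = (-2 + 15)/9 = (1/9)*13 = 13/9 ≈ 1.4444)
u(d) = (d + 283/(18*d))/(-57 + d) (u(d) = (d + (13/9 + 30)/(d + d))/(d - 57) = (d + 283/(9*((2*d))))/(-57 + d) = (d + 283*(1/(2*d))/9)/(-57 + d) = (d + 283/(18*d))/(-57 + d))
-123 - u(-35) = -123 - (283/18 + (-35)**2)/((-35)*(-57 - 35)) = -123 - (-1)*(283/18 + 1225)/(35*(-92)) = -123 - (-1)*(-1)*22333/(35*92*18) = -123 - 1*971/2520 = -123 - 971/2520 = -310931/2520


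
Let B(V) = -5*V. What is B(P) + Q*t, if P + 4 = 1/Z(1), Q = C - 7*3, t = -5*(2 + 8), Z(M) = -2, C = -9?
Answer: 3045/2 ≈ 1522.5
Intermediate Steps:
t = -50 (t = -5*10 = -50)
Q = -30 (Q = -9 - 7*3 = -9 - 21 = -30)
P = -9/2 (P = -4 + 1/(-2) = -4 - ½ = -9/2 ≈ -4.5000)
B(P) + Q*t = -5*(-9/2) - 30*(-50) = 45/2 + 1500 = 3045/2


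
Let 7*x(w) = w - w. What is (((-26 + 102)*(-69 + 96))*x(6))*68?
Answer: 0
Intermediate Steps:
x(w) = 0 (x(w) = (w - w)/7 = (1/7)*0 = 0)
(((-26 + 102)*(-69 + 96))*x(6))*68 = (((-26 + 102)*(-69 + 96))*0)*68 = ((76*27)*0)*68 = (2052*0)*68 = 0*68 = 0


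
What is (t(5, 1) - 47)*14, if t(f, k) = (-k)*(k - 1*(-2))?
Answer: -700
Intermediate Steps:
t(f, k) = -k*(2 + k) (t(f, k) = (-k)*(k + 2) = (-k)*(2 + k) = -k*(2 + k))
(t(5, 1) - 47)*14 = (-1*1*(2 + 1) - 47)*14 = (-1*1*3 - 47)*14 = (-3 - 47)*14 = -50*14 = -700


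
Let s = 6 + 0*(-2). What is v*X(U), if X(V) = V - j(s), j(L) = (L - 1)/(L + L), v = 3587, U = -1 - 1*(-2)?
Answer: 25109/12 ≈ 2092.4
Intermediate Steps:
U = 1 (U = -1 + 2 = 1)
s = 6 (s = 6 + 0 = 6)
j(L) = (-1 + L)/(2*L) (j(L) = (-1 + L)/((2*L)) = (-1 + L)*(1/(2*L)) = (-1 + L)/(2*L))
X(V) = -5/12 + V (X(V) = V - (-1 + 6)/(2*6) = V - 5/(2*6) = V - 1*5/12 = V - 5/12 = -5/12 + V)
v*X(U) = 3587*(-5/12 + 1) = 3587*(7/12) = 25109/12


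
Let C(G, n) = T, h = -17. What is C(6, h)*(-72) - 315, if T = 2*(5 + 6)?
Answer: -1899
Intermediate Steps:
T = 22 (T = 2*11 = 22)
C(G, n) = 22
C(6, h)*(-72) - 315 = 22*(-72) - 315 = -1584 - 315 = -1899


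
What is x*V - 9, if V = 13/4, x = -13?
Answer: -205/4 ≈ -51.250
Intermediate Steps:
V = 13/4 (V = 13*(1/4) = 13/4 ≈ 3.2500)
x*V - 9 = -13*13/4 - 9 = -169/4 - 9 = -205/4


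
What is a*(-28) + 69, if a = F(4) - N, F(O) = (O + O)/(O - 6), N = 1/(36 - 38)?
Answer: 167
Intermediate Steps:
N = -½ (N = 1/(-2) = -½ ≈ -0.50000)
F(O) = 2*O/(-6 + O) (F(O) = (2*O)/(-6 + O) = 2*O/(-6 + O))
a = -7/2 (a = 2*4/(-6 + 4) - 1*(-½) = 2*4/(-2) + ½ = 2*4*(-½) + ½ = -4 + ½ = -7/2 ≈ -3.5000)
a*(-28) + 69 = -7/2*(-28) + 69 = 98 + 69 = 167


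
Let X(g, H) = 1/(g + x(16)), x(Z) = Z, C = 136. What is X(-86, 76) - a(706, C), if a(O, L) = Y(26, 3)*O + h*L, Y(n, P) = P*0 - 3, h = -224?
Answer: 2280739/70 ≈ 32582.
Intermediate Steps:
Y(n, P) = -3 (Y(n, P) = 0 - 3 = -3)
a(O, L) = -224*L - 3*O (a(O, L) = -3*O - 224*L = -224*L - 3*O)
X(g, H) = 1/(16 + g) (X(g, H) = 1/(g + 16) = 1/(16 + g))
X(-86, 76) - a(706, C) = 1/(16 - 86) - (-224*136 - 3*706) = 1/(-70) - (-30464 - 2118) = -1/70 - 1*(-32582) = -1/70 + 32582 = 2280739/70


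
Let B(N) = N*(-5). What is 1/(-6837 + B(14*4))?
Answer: -1/7117 ≈ -0.00014051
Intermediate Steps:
B(N) = -5*N
1/(-6837 + B(14*4)) = 1/(-6837 - 70*4) = 1/(-6837 - 5*56) = 1/(-6837 - 280) = 1/(-7117) = -1/7117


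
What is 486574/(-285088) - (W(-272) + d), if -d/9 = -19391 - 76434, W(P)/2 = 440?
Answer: -123059191207/142544 ≈ -8.6331e+5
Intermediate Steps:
W(P) = 880 (W(P) = 2*440 = 880)
d = 862425 (d = -9*(-19391 - 76434) = -9*(-95825) = 862425)
486574/(-285088) - (W(-272) + d) = 486574/(-285088) - (880 + 862425) = 486574*(-1/285088) - 1*863305 = -243287/142544 - 863305 = -123059191207/142544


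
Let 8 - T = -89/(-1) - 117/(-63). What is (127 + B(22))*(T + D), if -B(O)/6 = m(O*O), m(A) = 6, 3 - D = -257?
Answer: 16120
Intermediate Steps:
D = 260 (D = 3 - 1*(-257) = 3 + 257 = 260)
B(O) = -36 (B(O) = -6*6 = -36)
T = -580/7 (T = 8 - (-89/(-1) - 117/(-63)) = 8 - (-89*(-1) - 117*(-1/63)) = 8 - (89 + 13/7) = 8 - 1*636/7 = 8 - 636/7 = -580/7 ≈ -82.857)
(127 + B(22))*(T + D) = (127 - 36)*(-580/7 + 260) = 91*(1240/7) = 16120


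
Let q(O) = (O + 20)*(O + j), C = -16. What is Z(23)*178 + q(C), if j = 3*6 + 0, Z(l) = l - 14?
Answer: 1610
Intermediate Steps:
Z(l) = -14 + l
j = 18 (j = 18 + 0 = 18)
q(O) = (18 + O)*(20 + O) (q(O) = (O + 20)*(O + 18) = (20 + O)*(18 + O) = (18 + O)*(20 + O))
Z(23)*178 + q(C) = (-14 + 23)*178 + (360 + (-16)² + 38*(-16)) = 9*178 + (360 + 256 - 608) = 1602 + 8 = 1610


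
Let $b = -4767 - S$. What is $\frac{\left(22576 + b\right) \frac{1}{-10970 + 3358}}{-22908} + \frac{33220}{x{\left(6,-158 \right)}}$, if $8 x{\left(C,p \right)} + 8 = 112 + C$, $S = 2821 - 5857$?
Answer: $\frac{38299245671}{15852336} \approx 2416.0$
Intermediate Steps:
$S = -3036$
$x{\left(C,p \right)} = 13 + \frac{C}{8}$ ($x{\left(C,p \right)} = -1 + \frac{112 + C}{8} = -1 + \left(14 + \frac{C}{8}\right) = 13 + \frac{C}{8}$)
$b = -1731$ ($b = -4767 - -3036 = -4767 + 3036 = -1731$)
$\frac{\left(22576 + b\right) \frac{1}{-10970 + 3358}}{-22908} + \frac{33220}{x{\left(6,-158 \right)}} = \frac{\left(22576 - 1731\right) \frac{1}{-10970 + 3358}}{-22908} + \frac{33220}{13 + \frac{1}{8} \cdot 6} = \frac{20845}{-7612} \left(- \frac{1}{22908}\right) + \frac{33220}{13 + \frac{3}{4}} = 20845 \left(- \frac{1}{7612}\right) \left(- \frac{1}{22908}\right) + \frac{33220}{\frac{55}{4}} = \left(- \frac{1895}{692}\right) \left(- \frac{1}{22908}\right) + 33220 \cdot \frac{4}{55} = \frac{1895}{15852336} + 2416 = \frac{38299245671}{15852336}$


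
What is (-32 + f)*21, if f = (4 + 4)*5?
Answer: 168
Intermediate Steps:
f = 40 (f = 8*5 = 40)
(-32 + f)*21 = (-32 + 40)*21 = 8*21 = 168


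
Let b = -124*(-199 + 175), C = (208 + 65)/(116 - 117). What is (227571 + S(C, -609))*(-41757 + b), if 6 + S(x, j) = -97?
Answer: -8821436508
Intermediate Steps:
C = -273 (C = 273/(-1) = 273*(-1) = -273)
S(x, j) = -103 (S(x, j) = -6 - 97 = -103)
b = 2976 (b = -124*(-24) = 2976)
(227571 + S(C, -609))*(-41757 + b) = (227571 - 103)*(-41757 + 2976) = 227468*(-38781) = -8821436508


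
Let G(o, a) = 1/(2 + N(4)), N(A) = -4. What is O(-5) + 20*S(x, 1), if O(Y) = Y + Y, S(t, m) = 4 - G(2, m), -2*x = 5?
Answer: 80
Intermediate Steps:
x = -5/2 (x = -1/2*5 = -5/2 ≈ -2.5000)
G(o, a) = -1/2 (G(o, a) = 1/(2 - 4) = 1/(-2) = -1/2)
S(t, m) = 9/2 (S(t, m) = 4 - 1*(-1/2) = 4 + 1/2 = 9/2)
O(Y) = 2*Y
O(-5) + 20*S(x, 1) = 2*(-5) + 20*(9/2) = -10 + 90 = 80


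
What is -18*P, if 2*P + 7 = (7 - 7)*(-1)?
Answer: 63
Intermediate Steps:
P = -7/2 (P = -7/2 + ((7 - 7)*(-1))/2 = -7/2 + (0*(-1))/2 = -7/2 + (½)*0 = -7/2 + 0 = -7/2 ≈ -3.5000)
-18*P = -18*(-7/2) = 63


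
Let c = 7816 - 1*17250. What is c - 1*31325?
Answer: -40759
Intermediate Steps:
c = -9434 (c = 7816 - 17250 = -9434)
c - 1*31325 = -9434 - 1*31325 = -9434 - 31325 = -40759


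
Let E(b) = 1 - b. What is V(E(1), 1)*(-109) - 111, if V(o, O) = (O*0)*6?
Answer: -111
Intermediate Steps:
V(o, O) = 0 (V(o, O) = 0*6 = 0)
V(E(1), 1)*(-109) - 111 = 0*(-109) - 111 = 0 - 111 = -111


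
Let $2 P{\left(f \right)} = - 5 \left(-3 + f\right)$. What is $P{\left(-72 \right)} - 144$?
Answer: $\frac{87}{2} \approx 43.5$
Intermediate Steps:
$P{\left(f \right)} = \frac{15}{2} - \frac{5 f}{2}$ ($P{\left(f \right)} = \frac{\left(-5\right) \left(-3 + f\right)}{2} = \frac{15 - 5 f}{2} = \frac{15}{2} - \frac{5 f}{2}$)
$P{\left(-72 \right)} - 144 = \left(\frac{15}{2} - -180\right) - 144 = \left(\frac{15}{2} + 180\right) - 144 = \frac{375}{2} - 144 = \frac{87}{2}$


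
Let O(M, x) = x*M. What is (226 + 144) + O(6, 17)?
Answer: 472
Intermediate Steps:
O(M, x) = M*x
(226 + 144) + O(6, 17) = (226 + 144) + 6*17 = 370 + 102 = 472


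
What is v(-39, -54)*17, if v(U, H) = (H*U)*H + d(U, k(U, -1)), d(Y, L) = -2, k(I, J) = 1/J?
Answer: -1933342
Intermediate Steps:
v(U, H) = -2 + U*H**2 (v(U, H) = (H*U)*H - 2 = U*H**2 - 2 = -2 + U*H**2)
v(-39, -54)*17 = (-2 - 39*(-54)**2)*17 = (-2 - 39*2916)*17 = (-2 - 113724)*17 = -113726*17 = -1933342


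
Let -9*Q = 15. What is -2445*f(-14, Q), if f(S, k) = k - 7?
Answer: 21190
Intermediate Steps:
Q = -5/3 (Q = -1/9*15 = -5/3 ≈ -1.6667)
f(S, k) = -7 + k
-2445*f(-14, Q) = -2445*(-7 - 5/3) = -2445*(-26/3) = 21190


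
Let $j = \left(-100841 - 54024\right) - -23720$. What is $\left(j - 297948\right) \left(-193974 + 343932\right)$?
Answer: $-64345928094$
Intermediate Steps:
$j = -131145$ ($j = -154865 + 23720 = -131145$)
$\left(j - 297948\right) \left(-193974 + 343932\right) = \left(-131145 - 297948\right) \left(-193974 + 343932\right) = \left(-429093\right) 149958 = -64345928094$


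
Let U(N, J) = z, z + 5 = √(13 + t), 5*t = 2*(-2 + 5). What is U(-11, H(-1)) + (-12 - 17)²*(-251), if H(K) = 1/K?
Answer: -211096 + √355/5 ≈ -2.1109e+5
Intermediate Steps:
t = 6/5 (t = (2*(-2 + 5))/5 = (2*3)/5 = (⅕)*6 = 6/5 ≈ 1.2000)
z = -5 + √355/5 (z = -5 + √(13 + 6/5) = -5 + √(71/5) = -5 + √355/5 ≈ -1.2317)
U(N, J) = -5 + √355/5
U(-11, H(-1)) + (-12 - 17)²*(-251) = (-5 + √355/5) + (-12 - 17)²*(-251) = (-5 + √355/5) + (-29)²*(-251) = (-5 + √355/5) + 841*(-251) = (-5 + √355/5) - 211091 = -211096 + √355/5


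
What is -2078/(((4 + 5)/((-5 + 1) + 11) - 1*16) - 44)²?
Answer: -101822/168921 ≈ -0.60278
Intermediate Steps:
-2078/(((4 + 5)/((-5 + 1) + 11) - 1*16) - 44)² = -2078/((9/(-4 + 11) - 16) - 44)² = -2078/((9/7 - 16) - 44)² = -2078/(-103/7 - 44)² = -2078/((-411/7)²) = -2078/168921/49 = -2078*49/168921 = -101822/168921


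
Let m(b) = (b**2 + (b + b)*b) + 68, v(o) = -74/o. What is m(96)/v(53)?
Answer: -734474/37 ≈ -19851.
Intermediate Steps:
m(b) = 68 + 3*b**2 (m(b) = (b**2 + (2*b)*b) + 68 = (b**2 + 2*b**2) + 68 = 3*b**2 + 68 = 68 + 3*b**2)
m(96)/v(53) = (68 + 3*96**2)/((-74/53)) = (68 + 3*9216)/((-74*1/53)) = (68 + 27648)/(-74/53) = 27716*(-53/74) = -734474/37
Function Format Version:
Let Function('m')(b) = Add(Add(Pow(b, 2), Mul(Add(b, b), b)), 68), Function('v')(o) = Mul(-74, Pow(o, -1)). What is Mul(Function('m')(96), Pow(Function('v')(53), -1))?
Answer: Rational(-734474, 37) ≈ -19851.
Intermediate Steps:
Function('m')(b) = Add(68, Mul(3, Pow(b, 2))) (Function('m')(b) = Add(Add(Pow(b, 2), Mul(Mul(2, b), b)), 68) = Add(Add(Pow(b, 2), Mul(2, Pow(b, 2))), 68) = Add(Mul(3, Pow(b, 2)), 68) = Add(68, Mul(3, Pow(b, 2))))
Mul(Function('m')(96), Pow(Function('v')(53), -1)) = Mul(Add(68, Mul(3, Pow(96, 2))), Pow(Mul(-74, Pow(53, -1)), -1)) = Mul(Add(68, Mul(3, 9216)), Pow(Mul(-74, Rational(1, 53)), -1)) = Mul(Add(68, 27648), Pow(Rational(-74, 53), -1)) = Mul(27716, Rational(-53, 74)) = Rational(-734474, 37)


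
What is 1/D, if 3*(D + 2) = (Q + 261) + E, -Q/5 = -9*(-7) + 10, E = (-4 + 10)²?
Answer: -3/74 ≈ -0.040541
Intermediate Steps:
E = 36 (E = 6² = 36)
Q = -365 (Q = -5*(-9*(-7) + 10) = -5*(63 + 10) = -5*73 = -365)
D = -74/3 (D = -2 + ((-365 + 261) + 36)/3 = -2 + (-104 + 36)/3 = -2 + (⅓)*(-68) = -2 - 68/3 = -74/3 ≈ -24.667)
1/D = 1/(-74/3) = -3/74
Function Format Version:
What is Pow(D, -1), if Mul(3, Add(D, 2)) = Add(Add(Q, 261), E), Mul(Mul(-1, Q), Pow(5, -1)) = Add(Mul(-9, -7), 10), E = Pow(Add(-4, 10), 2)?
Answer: Rational(-3, 74) ≈ -0.040541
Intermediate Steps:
E = 36 (E = Pow(6, 2) = 36)
Q = -365 (Q = Mul(-5, Add(Mul(-9, -7), 10)) = Mul(-5, Add(63, 10)) = Mul(-5, 73) = -365)
D = Rational(-74, 3) (D = Add(-2, Mul(Rational(1, 3), Add(Add(-365, 261), 36))) = Add(-2, Mul(Rational(1, 3), Add(-104, 36))) = Add(-2, Mul(Rational(1, 3), -68)) = Add(-2, Rational(-68, 3)) = Rational(-74, 3) ≈ -24.667)
Pow(D, -1) = Pow(Rational(-74, 3), -1) = Rational(-3, 74)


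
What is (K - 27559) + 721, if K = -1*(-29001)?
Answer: 2163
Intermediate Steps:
K = 29001
(K - 27559) + 721 = (29001 - 27559) + 721 = 1442 + 721 = 2163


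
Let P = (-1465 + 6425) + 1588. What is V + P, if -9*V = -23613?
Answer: 27515/3 ≈ 9171.7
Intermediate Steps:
V = 7871/3 (V = -⅑*(-23613) = 7871/3 ≈ 2623.7)
P = 6548 (P = 4960 + 1588 = 6548)
V + P = 7871/3 + 6548 = 27515/3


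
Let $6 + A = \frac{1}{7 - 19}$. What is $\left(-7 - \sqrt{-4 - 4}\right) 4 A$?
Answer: $\frac{511}{3} + \frac{146 i \sqrt{2}}{3} \approx 170.33 + 68.825 i$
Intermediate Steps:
$A = - \frac{73}{12}$ ($A = -6 + \frac{1}{7 - 19} = -6 + \frac{1}{-12} = -6 - \frac{1}{12} = - \frac{73}{12} \approx -6.0833$)
$\left(-7 - \sqrt{-4 - 4}\right) 4 A = \left(-7 - \sqrt{-4 - 4}\right) 4 \left(- \frac{73}{12}\right) = \left(-7 - \sqrt{-8}\right) 4 \left(- \frac{73}{12}\right) = \left(-7 - 2 i \sqrt{2}\right) 4 \left(- \frac{73}{12}\right) = \left(-28 - 8 i \sqrt{2}\right) \left(- \frac{73}{12}\right) = \frac{511}{3} + \frac{146 i \sqrt{2}}{3}$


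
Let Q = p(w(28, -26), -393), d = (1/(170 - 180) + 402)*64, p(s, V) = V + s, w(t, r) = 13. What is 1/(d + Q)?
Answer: 5/126708 ≈ 3.9461e-5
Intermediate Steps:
d = 128608/5 (d = (1/(-10) + 402)*64 = (-⅒ + 402)*64 = (4019/10)*64 = 128608/5 ≈ 25722.)
Q = -380 (Q = -393 + 13 = -380)
1/(d + Q) = 1/(128608/5 - 380) = 1/(126708/5) = 5/126708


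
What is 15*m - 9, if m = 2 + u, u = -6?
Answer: -69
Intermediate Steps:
m = -4 (m = 2 - 6 = -4)
15*m - 9 = 15*(-4) - 9 = -60 - 9 = -69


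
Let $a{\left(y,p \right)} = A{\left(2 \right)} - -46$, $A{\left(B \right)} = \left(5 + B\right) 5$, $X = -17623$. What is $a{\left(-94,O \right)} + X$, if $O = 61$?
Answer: $-17542$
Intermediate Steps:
$A{\left(B \right)} = 25 + 5 B$
$a{\left(y,p \right)} = 81$ ($a{\left(y,p \right)} = \left(25 + 5 \cdot 2\right) - -46 = \left(25 + 10\right) + 46 = 35 + 46 = 81$)
$a{\left(-94,O \right)} + X = 81 - 17623 = -17542$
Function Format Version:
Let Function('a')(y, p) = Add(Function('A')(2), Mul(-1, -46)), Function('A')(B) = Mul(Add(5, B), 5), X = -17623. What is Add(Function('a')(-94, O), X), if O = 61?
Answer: -17542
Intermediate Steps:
Function('A')(B) = Add(25, Mul(5, B))
Function('a')(y, p) = 81 (Function('a')(y, p) = Add(Add(25, Mul(5, 2)), Mul(-1, -46)) = Add(Add(25, 10), 46) = Add(35, 46) = 81)
Add(Function('a')(-94, O), X) = Add(81, -17623) = -17542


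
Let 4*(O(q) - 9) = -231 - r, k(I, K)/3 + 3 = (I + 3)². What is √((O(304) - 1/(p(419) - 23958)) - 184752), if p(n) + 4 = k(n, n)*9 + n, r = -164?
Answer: 2*I*√66088615135574630/1196161 ≈ 429.84*I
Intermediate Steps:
k(I, K) = -9 + 3*(3 + I)² (k(I, K) = -9 + 3*(I + 3)² = -9 + 3*(3 + I)²)
p(n) = -85 + n + 27*(3 + n)² (p(n) = -4 + ((-9 + 3*(3 + n)²)*9 + n) = -4 + ((-81 + 27*(3 + n)²) + n) = -4 + (-81 + n + 27*(3 + n)²) = -85 + n + 27*(3 + n)²)
O(q) = -31/4 (O(q) = 9 + (-231 - 1*(-164))/4 = 9 + (-231 + 164)/4 = 9 + (¼)*(-67) = 9 - 67/4 = -31/4)
√((O(304) - 1/(p(419) - 23958)) - 184752) = √((-31/4 - 1/((-85 + 419 + 27*(3 + 419)²) - 23958)) - 184752) = √((-31/4 - 1/((-85 + 419 + 27*422²) - 23958)) - 184752) = √((-31/4 - 1/((-85 + 419 + 27*178084) - 23958)) - 184752) = √((-31/4 - 1/((-85 + 419 + 4808268) - 23958)) - 184752) = √((-31/4 - 1/(4808602 - 23958)) - 184752) = √((-31/4 - 1/4784644) - 184752) = √(-9270248/1196161 - 184752) = √(-221002407320/1196161) = 2*I*√66088615135574630/1196161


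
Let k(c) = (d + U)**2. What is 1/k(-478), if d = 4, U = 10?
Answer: 1/196 ≈ 0.0051020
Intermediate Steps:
k(c) = 196 (k(c) = (4 + 10)**2 = 14**2 = 196)
1/k(-478) = 1/196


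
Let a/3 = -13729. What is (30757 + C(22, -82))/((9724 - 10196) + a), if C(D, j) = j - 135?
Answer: -30540/41659 ≈ -0.73310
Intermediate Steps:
a = -41187 (a = 3*(-13729) = -41187)
C(D, j) = -135 + j
(30757 + C(22, -82))/((9724 - 10196) + a) = (30757 + (-135 - 82))/((9724 - 10196) - 41187) = (30757 - 217)/(-472 - 41187) = 30540/(-41659) = 30540*(-1/41659) = -30540/41659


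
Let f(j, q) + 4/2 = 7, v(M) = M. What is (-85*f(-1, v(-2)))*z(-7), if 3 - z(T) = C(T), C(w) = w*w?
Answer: 19550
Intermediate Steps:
f(j, q) = 5 (f(j, q) = -2 + 7 = 5)
C(w) = w²
z(T) = 3 - T²
(-85*f(-1, v(-2)))*z(-7) = (-85*5)*(3 - 1*(-7)²) = -425*(3 - 1*49) = -425*(3 - 49) = -425*(-46) = 19550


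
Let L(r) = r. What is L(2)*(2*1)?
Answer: 4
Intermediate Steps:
L(2)*(2*1) = 2*(2*1) = 2*2 = 4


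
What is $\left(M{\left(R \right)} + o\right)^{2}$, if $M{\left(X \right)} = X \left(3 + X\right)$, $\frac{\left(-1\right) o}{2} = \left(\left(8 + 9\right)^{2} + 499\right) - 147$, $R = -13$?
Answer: $1327104$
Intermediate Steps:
$o = -1282$ ($o = - 2 \left(\left(\left(8 + 9\right)^{2} + 499\right) - 147\right) = - 2 \left(\left(17^{2} + 499\right) - 147\right) = - 2 \left(\left(289 + 499\right) - 147\right) = - 2 \left(788 - 147\right) = \left(-2\right) 641 = -1282$)
$\left(M{\left(R \right)} + o\right)^{2} = \left(- 13 \left(3 - 13\right) - 1282\right)^{2} = \left(\left(-13\right) \left(-10\right) - 1282\right)^{2} = \left(130 - 1282\right)^{2} = \left(-1152\right)^{2} = 1327104$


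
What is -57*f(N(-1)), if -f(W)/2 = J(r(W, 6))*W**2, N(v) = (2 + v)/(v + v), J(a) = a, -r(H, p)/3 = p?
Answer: -513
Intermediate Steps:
r(H, p) = -3*p
N(v) = (2 + v)/(2*v) (N(v) = (2 + v)/((2*v)) = (2 + v)*(1/(2*v)) = (2 + v)/(2*v))
f(W) = 36*W**2 (f(W) = -2*(-3*6)*W**2 = -(-36)*W**2 = 36*W**2)
-57*f(N(-1)) = -2052*((1/2)*(2 - 1)/(-1))**2 = -2052*((1/2)*(-1)*1)**2 = -2052*(-1/2)**2 = -2052/4 = -57*9 = -513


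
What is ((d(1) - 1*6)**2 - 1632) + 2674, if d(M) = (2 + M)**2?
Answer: 1051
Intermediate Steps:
((d(1) - 1*6)**2 - 1632) + 2674 = (((2 + 1)**2 - 1*6)**2 - 1632) + 2674 = ((3**2 - 6)**2 - 1632) + 2674 = ((9 - 6)**2 - 1632) + 2674 = (3**2 - 1632) + 2674 = (9 - 1632) + 2674 = -1623 + 2674 = 1051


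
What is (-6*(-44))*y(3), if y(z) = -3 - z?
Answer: -1584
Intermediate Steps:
(-6*(-44))*y(3) = (-6*(-44))*(-3 - 1*3) = 264*(-3 - 3) = 264*(-6) = -1584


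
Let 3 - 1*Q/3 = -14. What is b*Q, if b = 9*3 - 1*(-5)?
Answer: 1632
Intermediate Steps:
b = 32 (b = 27 + 5 = 32)
Q = 51 (Q = 9 - 3*(-14) = 9 + 42 = 51)
b*Q = 32*51 = 1632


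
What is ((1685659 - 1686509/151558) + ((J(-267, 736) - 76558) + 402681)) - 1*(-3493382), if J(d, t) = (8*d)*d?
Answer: 83707755009/13778 ≈ 6.0755e+6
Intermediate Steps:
J(d, t) = 8*d²
((1685659 - 1686509/151558) + ((J(-267, 736) - 76558) + 402681)) - 1*(-3493382) = ((1685659 - 1686509/151558) + ((8*(-267)² - 76558) + 402681)) - 1*(-3493382) = ((1685659 - 1686509*1/151558) + ((8*71289 - 76558) + 402681)) + 3493382 = ((1685659 - 153319/13778) + ((570312 - 76558) + 402681)) + 3493382 = (23224856383/13778 + (493754 + 402681)) + 3493382 = (23224856383/13778 + 896435) + 3493382 = 35575937813/13778 + 3493382 = 83707755009/13778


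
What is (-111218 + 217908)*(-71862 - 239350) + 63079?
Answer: -33203145201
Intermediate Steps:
(-111218 + 217908)*(-71862 - 239350) + 63079 = 106690*(-311212) + 63079 = -33203208280 + 63079 = -33203145201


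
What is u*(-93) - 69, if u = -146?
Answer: 13509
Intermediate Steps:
u*(-93) - 69 = -146*(-93) - 69 = 13578 - 69 = 13509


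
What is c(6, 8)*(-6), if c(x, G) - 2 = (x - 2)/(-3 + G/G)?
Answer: 0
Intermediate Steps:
c(x, G) = 3 - x/2 (c(x, G) = 2 + (x - 2)/(-3 + G/G) = 2 + (-2 + x)/(-3 + 1) = 2 + (-2 + x)/(-2) = 2 + (-2 + x)*(-1/2) = 2 + (1 - x/2) = 3 - x/2)
c(6, 8)*(-6) = (3 - 1/2*6)*(-6) = (3 - 3)*(-6) = 0*(-6) = 0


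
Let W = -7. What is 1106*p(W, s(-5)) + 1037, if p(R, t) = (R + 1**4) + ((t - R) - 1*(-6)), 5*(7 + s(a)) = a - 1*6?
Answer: -6981/5 ≈ -1396.2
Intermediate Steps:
s(a) = -41/5 + a/5 (s(a) = -7 + (a - 1*6)/5 = -7 + (a - 6)/5 = -7 + (-6 + a)/5 = -7 + (-6/5 + a/5) = -41/5 + a/5)
p(R, t) = 7 + t (p(R, t) = (R + 1) + ((t - R) + 6) = (1 + R) + (6 + t - R) = 7 + t)
1106*p(W, s(-5)) + 1037 = 1106*(7 + (-41/5 + (1/5)*(-5))) + 1037 = 1106*(7 + (-41/5 - 1)) + 1037 = 1106*(7 - 46/5) + 1037 = 1106*(-11/5) + 1037 = -12166/5 + 1037 = -6981/5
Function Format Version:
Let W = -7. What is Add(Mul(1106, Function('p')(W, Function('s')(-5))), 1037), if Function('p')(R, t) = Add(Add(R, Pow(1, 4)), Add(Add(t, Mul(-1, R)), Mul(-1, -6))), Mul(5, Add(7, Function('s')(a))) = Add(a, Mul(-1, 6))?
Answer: Rational(-6981, 5) ≈ -1396.2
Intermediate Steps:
Function('s')(a) = Add(Rational(-41, 5), Mul(Rational(1, 5), a)) (Function('s')(a) = Add(-7, Mul(Rational(1, 5), Add(a, Mul(-1, 6)))) = Add(-7, Mul(Rational(1, 5), Add(a, -6))) = Add(-7, Mul(Rational(1, 5), Add(-6, a))) = Add(-7, Add(Rational(-6, 5), Mul(Rational(1, 5), a))) = Add(Rational(-41, 5), Mul(Rational(1, 5), a)))
Function('p')(R, t) = Add(7, t) (Function('p')(R, t) = Add(Add(R, 1), Add(Add(t, Mul(-1, R)), 6)) = Add(Add(1, R), Add(6, t, Mul(-1, R))) = Add(7, t))
Add(Mul(1106, Function('p')(W, Function('s')(-5))), 1037) = Add(Mul(1106, Add(7, Add(Rational(-41, 5), Mul(Rational(1, 5), -5)))), 1037) = Add(Mul(1106, Add(7, Add(Rational(-41, 5), -1))), 1037) = Add(Mul(1106, Add(7, Rational(-46, 5))), 1037) = Add(Mul(1106, Rational(-11, 5)), 1037) = Add(Rational(-12166, 5), 1037) = Rational(-6981, 5)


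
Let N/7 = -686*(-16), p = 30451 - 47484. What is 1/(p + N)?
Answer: 1/59799 ≈ 1.6723e-5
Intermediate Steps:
p = -17033
N = 76832 (N = 7*(-686*(-16)) = 7*10976 = 76832)
1/(p + N) = 1/(-17033 + 76832) = 1/59799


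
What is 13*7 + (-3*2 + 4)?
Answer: 89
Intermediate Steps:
13*7 + (-3*2 + 4) = 91 + (-6 + 4) = 91 - 2 = 89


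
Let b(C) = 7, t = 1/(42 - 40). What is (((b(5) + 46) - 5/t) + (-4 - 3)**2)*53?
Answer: 4876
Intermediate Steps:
t = 1/2 ≈ 0.50000
(((b(5) + 46) - 5/t) + (-4 - 3)**2)*53 = (((7 + 46) - 5/1/2) + (-4 - 3)**2)*53 = ((53 - 5*2) + (-7)**2)*53 = ((53 - 10) + 49)*53 = (43 + 49)*53 = 92*53 = 4876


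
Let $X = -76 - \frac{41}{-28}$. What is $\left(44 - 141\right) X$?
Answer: $\frac{202439}{28} \approx 7230.0$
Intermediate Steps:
$X = - \frac{2087}{28}$ ($X = -76 - 41 \left(- \frac{1}{28}\right) = -76 - - \frac{41}{28} = -76 + \frac{41}{28} = - \frac{2087}{28} \approx -74.536$)
$\left(44 - 141\right) X = \left(44 - 141\right) \left(- \frac{2087}{28}\right) = \left(-97\right) \left(- \frac{2087}{28}\right) = \frac{202439}{28}$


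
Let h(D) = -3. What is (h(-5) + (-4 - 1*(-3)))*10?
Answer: -40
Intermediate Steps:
(h(-5) + (-4 - 1*(-3)))*10 = (-3 + (-4 - 1*(-3)))*10 = (-3 + (-4 + 3))*10 = (-3 - 1)*10 = -4*10 = -40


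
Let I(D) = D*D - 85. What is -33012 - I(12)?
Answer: -33071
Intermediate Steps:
I(D) = -85 + D² (I(D) = D² - 85 = -85 + D²)
-33012 - I(12) = -33012 - (-85 + 12²) = -33012 - (-85 + 144) = -33012 - 1*59 = -33012 - 59 = -33071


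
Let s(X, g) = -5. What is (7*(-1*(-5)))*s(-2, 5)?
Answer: -175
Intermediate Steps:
(7*(-1*(-5)))*s(-2, 5) = (7*(-1*(-5)))*(-5) = (7*5)*(-5) = 35*(-5) = -175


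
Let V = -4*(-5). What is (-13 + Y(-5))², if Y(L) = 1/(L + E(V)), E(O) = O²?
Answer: 26357956/156025 ≈ 168.93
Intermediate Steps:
V = 20
Y(L) = 1/(400 + L) (Y(L) = 1/(L + 20²) = 1/(L + 400) = 1/(400 + L))
(-13 + Y(-5))² = (-13 + 1/(400 - 5))² = (-13 + 1/395)² = (-5134/395)² = 26357956/156025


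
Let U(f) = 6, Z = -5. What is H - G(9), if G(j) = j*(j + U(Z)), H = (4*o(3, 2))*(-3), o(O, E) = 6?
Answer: -207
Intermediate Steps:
H = -72 (H = (4*6)*(-3) = 24*(-3) = -72)
G(j) = j*(6 + j) (G(j) = j*(j + 6) = j*(6 + j))
H - G(9) = -72 - 9*(6 + 9) = -72 - 9*15 = -72 - 1*135 = -72 - 135 = -207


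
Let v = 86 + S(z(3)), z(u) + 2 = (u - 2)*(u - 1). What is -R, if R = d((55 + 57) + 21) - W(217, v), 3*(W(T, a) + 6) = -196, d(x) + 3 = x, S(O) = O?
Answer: -604/3 ≈ -201.33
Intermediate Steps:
z(u) = -2 + (-1 + u)*(-2 + u) (z(u) = -2 + (u - 2)*(u - 1) = -2 + (-2 + u)*(-1 + u) = -2 + (-1 + u)*(-2 + u))
v = 86 (v = 86 + 3*(-3 + 3) = 86 + 3*0 = 86 + 0 = 86)
d(x) = -3 + x
W(T, a) = -214/3 (W(T, a) = -6 + (1/3)*(-196) = -6 - 196/3 = -214/3)
R = 604/3 (R = (-3 + ((55 + 57) + 21)) - 1*(-214/3) = (-3 + (112 + 21)) + 214/3 = (-3 + 133) + 214/3 = 130 + 214/3 = 604/3 ≈ 201.33)
-R = -1*604/3 = -604/3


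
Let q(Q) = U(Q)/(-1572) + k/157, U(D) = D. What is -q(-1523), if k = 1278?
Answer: -2248127/246804 ≈ -9.1090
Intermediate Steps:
q(Q) = 1278/157 - Q/1572 (q(Q) = Q/(-1572) + 1278/157 = Q*(-1/1572) + 1278*(1/157) = -Q/1572 + 1278/157 = 1278/157 - Q/1572)
-q(-1523) = -(1278/157 - 1/1572*(-1523)) = -(1278/157 + 1523/1572) = -1*2248127/246804 = -2248127/246804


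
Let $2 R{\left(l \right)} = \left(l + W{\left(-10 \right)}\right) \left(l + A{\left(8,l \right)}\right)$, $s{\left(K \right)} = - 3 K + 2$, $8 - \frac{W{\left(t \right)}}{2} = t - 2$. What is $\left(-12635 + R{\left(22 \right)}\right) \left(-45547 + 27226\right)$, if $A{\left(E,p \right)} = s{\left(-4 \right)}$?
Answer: $211039599$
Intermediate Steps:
$W{\left(t \right)} = 20 - 2 t$ ($W{\left(t \right)} = 16 - 2 \left(t - 2\right) = 16 - 2 \left(-2 + t\right) = 16 - \left(-4 + 2 t\right) = 20 - 2 t$)
$s{\left(K \right)} = 2 - 3 K$
$A{\left(E,p \right)} = 14$ ($A{\left(E,p \right)} = 2 - -12 = 2 + 12 = 14$)
$R{\left(l \right)} = \frac{\left(14 + l\right) \left(40 + l\right)}{2}$ ($R{\left(l \right)} = \frac{\left(l + \left(20 - -20\right)\right) \left(l + 14\right)}{2} = \frac{\left(l + \left(20 + 20\right)\right) \left(14 + l\right)}{2} = \frac{\left(l + 40\right) \left(14 + l\right)}{2} = \frac{\left(40 + l\right) \left(14 + l\right)}{2} = \frac{\left(14 + l\right) \left(40 + l\right)}{2}$)
$\left(-12635 + R{\left(22 \right)}\right) \left(-45547 + 27226\right) = \left(-12635 + \left(280 + \frac{22^{2}}{2} + 27 \cdot 22\right)\right) \left(-45547 + 27226\right) = \left(-12635 + \left(280 + \frac{1}{2} \cdot 484 + 594\right)\right) \left(-18321\right) = \left(-12635 + \left(280 + 242 + 594\right)\right) \left(-18321\right) = \left(-12635 + 1116\right) \left(-18321\right) = \left(-11519\right) \left(-18321\right) = 211039599$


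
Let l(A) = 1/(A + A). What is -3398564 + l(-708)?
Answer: -4812366625/1416 ≈ -3.3986e+6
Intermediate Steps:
l(A) = 1/(2*A)
-3398564 + l(-708) = -3398564 + (1/2)/(-708) = -3398564 + (1/2)*(-1/708) = -3398564 - 1/1416 = -4812366625/1416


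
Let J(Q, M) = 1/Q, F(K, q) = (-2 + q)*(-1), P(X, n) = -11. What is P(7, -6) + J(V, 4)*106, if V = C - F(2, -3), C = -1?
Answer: -86/3 ≈ -28.667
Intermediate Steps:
F(K, q) = 2 - q
V = -6 (V = -1 - (2 - 1*(-3)) = -1 - (2 + 3) = -1 - 1*5 = -1 - 5 = -6)
P(7, -6) + J(V, 4)*106 = -11 + 106/(-6) = -11 - ⅙*106 = -11 - 53/3 = -86/3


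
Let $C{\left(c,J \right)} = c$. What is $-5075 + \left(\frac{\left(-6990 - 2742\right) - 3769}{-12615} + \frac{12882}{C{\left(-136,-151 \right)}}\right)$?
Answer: $- \frac{4433771647}{857820} \approx -5168.6$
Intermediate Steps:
$-5075 + \left(\frac{\left(-6990 - 2742\right) - 3769}{-12615} + \frac{12882}{C{\left(-136,-151 \right)}}\right) = -5075 + \left(\frac{\left(-6990 - 2742\right) - 3769}{-12615} + \frac{12882}{-136}\right) = -5075 + \left(\left(-9732 - 3769\right) \left(- \frac{1}{12615}\right) + 12882 \left(- \frac{1}{136}\right)\right) = -5075 - \frac{80335147}{857820} = - \frac{4433771647}{857820}$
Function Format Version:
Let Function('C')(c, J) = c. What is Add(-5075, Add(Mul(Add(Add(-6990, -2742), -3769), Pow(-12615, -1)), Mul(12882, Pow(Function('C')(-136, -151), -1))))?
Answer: Rational(-4433771647, 857820) ≈ -5168.6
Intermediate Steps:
Add(-5075, Add(Mul(Add(Add(-6990, -2742), -3769), Pow(-12615, -1)), Mul(12882, Pow(Function('C')(-136, -151), -1)))) = Add(-5075, Add(Mul(Add(Add(-6990, -2742), -3769), Pow(-12615, -1)), Mul(12882, Pow(-136, -1)))) = Add(-5075, Add(Mul(Add(-9732, -3769), Rational(-1, 12615)), Mul(12882, Rational(-1, 136)))) = Add(-5075, Add(Mul(-13501, Rational(-1, 12615)), Rational(-6441, 68))) = Add(-5075, Add(Rational(13501, 12615), Rational(-6441, 68))) = Add(-5075, Rational(-80335147, 857820)) = Rational(-4433771647, 857820)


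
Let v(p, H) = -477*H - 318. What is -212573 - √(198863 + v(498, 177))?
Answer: -212573 - 2*√28529 ≈ -2.1291e+5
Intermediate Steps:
v(p, H) = -318 - 477*H
-212573 - √(198863 + v(498, 177)) = -212573 - √(198863 + (-318 - 477*177)) = -212573 - √(198863 + (-318 - 84429)) = -212573 - √(198863 - 84747) = -212573 - √114116 = -212573 - 2*√28529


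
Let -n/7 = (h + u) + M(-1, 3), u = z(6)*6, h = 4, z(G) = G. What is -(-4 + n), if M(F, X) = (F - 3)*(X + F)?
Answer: 228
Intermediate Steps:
u = 36 (u = 6*6 = 36)
M(F, X) = (-3 + F)*(F + X)
n = -224 (n = -7*((4 + 36) + ((-1)² - 3*(-1) - 3*3 - 1*3)) = -7*(40 + (1 + 3 - 9 - 3)) = -7*(40 - 8) = -7*32 = -224)
-(-4 + n) = -(-4 - 224) = -1*(-228) = 228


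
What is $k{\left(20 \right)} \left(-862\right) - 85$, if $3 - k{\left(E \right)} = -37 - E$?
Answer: $-51805$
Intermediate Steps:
$k{\left(E \right)} = 40 + E$ ($k{\left(E \right)} = 3 - \left(-37 - E\right) = 3 + \left(37 + E\right) = 40 + E$)
$k{\left(20 \right)} \left(-862\right) - 85 = \left(40 + 20\right) \left(-862\right) - 85 = 60 \left(-862\right) - 85 = -51720 - 85 = -51805$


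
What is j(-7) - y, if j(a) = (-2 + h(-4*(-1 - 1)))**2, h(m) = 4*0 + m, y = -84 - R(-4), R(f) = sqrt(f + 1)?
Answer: 120 + I*sqrt(3) ≈ 120.0 + 1.732*I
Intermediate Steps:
R(f) = sqrt(1 + f)
y = -84 - I*sqrt(3) (y = -84 - sqrt(1 - 4) = -84 - sqrt(-3) = -84 - I*sqrt(3) ≈ -84.0 - 1.732*I)
h(m) = m (h(m) = 0 + m = m)
j(a) = 36 (j(a) = (-2 - 4*(-1 - 1))**2 = (-2 - 4*(-2))**2 = (-2 + 8)**2 = 6**2 = 36)
j(-7) - y = 36 - (-84 - I*sqrt(3)) = 36 + (84 + I*sqrt(3)) = 120 + I*sqrt(3)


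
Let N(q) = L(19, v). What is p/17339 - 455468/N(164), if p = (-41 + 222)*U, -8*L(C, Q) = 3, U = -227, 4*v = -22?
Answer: 63178753955/52017 ≈ 1.2146e+6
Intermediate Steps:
v = -11/2 (v = (¼)*(-22) = -11/2 ≈ -5.5000)
L(C, Q) = -3/8 (L(C, Q) = -⅛*3 = -3/8)
N(q) = -3/8
p = -41087 (p = (-41 + 222)*(-227) = 181*(-227) = -41087)
p/17339 - 455468/N(164) = -41087/17339 - 455468/(-3/8) = -41087*1/17339 - 455468*(-8/3) = -41087/17339 + 3643744/3 = 63178753955/52017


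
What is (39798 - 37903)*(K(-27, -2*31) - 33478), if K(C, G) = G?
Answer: -63558300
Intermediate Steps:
(39798 - 37903)*(K(-27, -2*31) - 33478) = (39798 - 37903)*(-2*31 - 33478) = 1895*(-62 - 33478) = 1895*(-33540) = -63558300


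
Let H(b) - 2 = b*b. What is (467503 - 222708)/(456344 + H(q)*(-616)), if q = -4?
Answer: 244795/445256 ≈ 0.54978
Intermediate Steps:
H(b) = 2 + b² (H(b) = 2 + b*b = 2 + b²)
(467503 - 222708)/(456344 + H(q)*(-616)) = (467503 - 222708)/(456344 + (2 + (-4)²)*(-616)) = 244795/(456344 + (2 + 16)*(-616)) = 244795/(456344 + 18*(-616)) = 244795/(456344 - 11088) = 244795/445256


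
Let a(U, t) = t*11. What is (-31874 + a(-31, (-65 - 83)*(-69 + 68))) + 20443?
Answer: -9803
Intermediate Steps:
a(U, t) = 11*t
(-31874 + a(-31, (-65 - 83)*(-69 + 68))) + 20443 = (-31874 + 11*((-65 - 83)*(-69 + 68))) + 20443 = (-31874 + 11*(-148*(-1))) + 20443 = (-31874 + 11*148) + 20443 = (-31874 + 1628) + 20443 = -30246 + 20443 = -9803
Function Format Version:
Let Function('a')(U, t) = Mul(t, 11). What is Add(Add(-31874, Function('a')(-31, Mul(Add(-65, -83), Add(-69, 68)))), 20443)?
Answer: -9803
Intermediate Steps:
Function('a')(U, t) = Mul(11, t)
Add(Add(-31874, Function('a')(-31, Mul(Add(-65, -83), Add(-69, 68)))), 20443) = Add(Add(-31874, Mul(11, Mul(Add(-65, -83), Add(-69, 68)))), 20443) = Add(Add(-31874, Mul(11, Mul(-148, -1))), 20443) = Add(Add(-31874, Mul(11, 148)), 20443) = Add(Add(-31874, 1628), 20443) = Add(-30246, 20443) = -9803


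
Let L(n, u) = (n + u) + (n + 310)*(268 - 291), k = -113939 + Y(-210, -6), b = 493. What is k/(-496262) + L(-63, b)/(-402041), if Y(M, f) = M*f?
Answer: 47907449601/199517670742 ≈ 0.24012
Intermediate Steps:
k = -112679 (k = -113939 - 210*(-6) = -113939 + 1260 = -112679)
L(n, u) = -7130 + u - 22*n (L(n, u) = (n + u) + (310 + n)*(-23) = (n + u) + (-7130 - 23*n) = -7130 + u - 22*n)
k/(-496262) + L(-63, b)/(-402041) = -112679/(-496262) + (-7130 + 493 - 22*(-63))/(-402041) = -112679*(-1/496262) + (-7130 + 493 + 1386)*(-1/402041) = 112679/496262 - 5251*(-1/402041) = 112679/496262 + 5251/402041 = 47907449601/199517670742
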